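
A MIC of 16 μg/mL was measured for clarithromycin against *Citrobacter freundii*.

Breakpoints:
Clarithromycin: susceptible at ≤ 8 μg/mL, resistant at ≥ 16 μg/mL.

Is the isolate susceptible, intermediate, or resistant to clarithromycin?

Resistant

Clarithromycin: 16 μg/mL is ≥ 16 μg/mL ⇒ R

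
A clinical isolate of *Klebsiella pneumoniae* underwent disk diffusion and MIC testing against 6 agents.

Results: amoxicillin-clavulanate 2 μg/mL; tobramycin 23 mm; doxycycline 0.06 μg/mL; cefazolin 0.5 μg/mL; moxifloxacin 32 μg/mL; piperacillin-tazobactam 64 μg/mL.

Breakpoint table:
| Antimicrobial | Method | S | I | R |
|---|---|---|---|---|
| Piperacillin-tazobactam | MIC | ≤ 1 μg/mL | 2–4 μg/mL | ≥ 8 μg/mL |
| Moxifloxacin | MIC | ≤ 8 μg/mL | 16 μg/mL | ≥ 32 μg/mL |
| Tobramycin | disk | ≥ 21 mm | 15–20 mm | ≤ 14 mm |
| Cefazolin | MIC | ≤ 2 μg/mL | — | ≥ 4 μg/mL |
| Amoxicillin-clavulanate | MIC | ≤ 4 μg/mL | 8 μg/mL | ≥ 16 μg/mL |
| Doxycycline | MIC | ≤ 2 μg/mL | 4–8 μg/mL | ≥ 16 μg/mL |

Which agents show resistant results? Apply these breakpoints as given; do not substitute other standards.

moxifloxacin, piperacillin-tazobactam

Amoxicillin-clavulanate: 2 μg/mL is ≤ 4 μg/mL — S
Tobramycin (23 mm) ≥ 21 mm ⇒ susceptible
Doxycycline 0.06 μg/mL: ≤ 2 μg/mL → Susceptible
Cefazolin: 0.5 μg/mL is ≤ 2 μg/mL ⇒ Susceptible
Moxifloxacin (32 μg/mL) ≥ 32 μg/mL → resistant
Piperacillin-tazobactam: 64 μg/mL is ≥ 8 μg/mL ⇒ Resistant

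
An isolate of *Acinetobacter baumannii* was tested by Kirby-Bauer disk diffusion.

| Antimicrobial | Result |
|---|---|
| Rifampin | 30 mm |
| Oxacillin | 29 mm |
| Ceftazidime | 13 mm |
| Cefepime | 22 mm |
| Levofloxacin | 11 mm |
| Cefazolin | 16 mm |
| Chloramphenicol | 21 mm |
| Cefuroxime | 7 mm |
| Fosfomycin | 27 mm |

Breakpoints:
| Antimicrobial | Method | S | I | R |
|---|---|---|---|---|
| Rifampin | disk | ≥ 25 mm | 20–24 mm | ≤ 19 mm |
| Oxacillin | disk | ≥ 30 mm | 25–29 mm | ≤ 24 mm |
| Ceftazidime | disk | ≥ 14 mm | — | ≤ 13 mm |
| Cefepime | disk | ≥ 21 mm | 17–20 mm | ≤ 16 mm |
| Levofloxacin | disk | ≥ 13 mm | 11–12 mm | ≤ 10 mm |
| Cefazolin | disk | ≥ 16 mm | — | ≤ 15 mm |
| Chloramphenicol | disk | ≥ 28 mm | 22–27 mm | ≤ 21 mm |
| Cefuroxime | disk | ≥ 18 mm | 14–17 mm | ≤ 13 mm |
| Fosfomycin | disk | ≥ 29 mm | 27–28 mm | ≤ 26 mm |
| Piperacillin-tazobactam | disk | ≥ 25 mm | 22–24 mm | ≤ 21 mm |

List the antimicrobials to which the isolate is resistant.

ceftazidime, chloramphenicol, cefuroxime

Rifampin (30 mm) ≥ 25 mm → Susceptible
Oxacillin 29 mm: in 25–29 mm → Intermediate
Ceftazidime 13 mm: ≤ 13 mm ⇒ resistant
Cefepime 22 mm: ≥ 21 mm → S
Levofloxacin: 11 mm is in 11–12 mm → intermediate
Cefazolin (16 mm) ≥ 16 mm — susceptible
Chloramphenicol: 21 mm is ≤ 21 mm — R
Cefuroxime: 7 mm is ≤ 13 mm ⇒ R
Fosfomycin (27 mm) in 27–28 mm — I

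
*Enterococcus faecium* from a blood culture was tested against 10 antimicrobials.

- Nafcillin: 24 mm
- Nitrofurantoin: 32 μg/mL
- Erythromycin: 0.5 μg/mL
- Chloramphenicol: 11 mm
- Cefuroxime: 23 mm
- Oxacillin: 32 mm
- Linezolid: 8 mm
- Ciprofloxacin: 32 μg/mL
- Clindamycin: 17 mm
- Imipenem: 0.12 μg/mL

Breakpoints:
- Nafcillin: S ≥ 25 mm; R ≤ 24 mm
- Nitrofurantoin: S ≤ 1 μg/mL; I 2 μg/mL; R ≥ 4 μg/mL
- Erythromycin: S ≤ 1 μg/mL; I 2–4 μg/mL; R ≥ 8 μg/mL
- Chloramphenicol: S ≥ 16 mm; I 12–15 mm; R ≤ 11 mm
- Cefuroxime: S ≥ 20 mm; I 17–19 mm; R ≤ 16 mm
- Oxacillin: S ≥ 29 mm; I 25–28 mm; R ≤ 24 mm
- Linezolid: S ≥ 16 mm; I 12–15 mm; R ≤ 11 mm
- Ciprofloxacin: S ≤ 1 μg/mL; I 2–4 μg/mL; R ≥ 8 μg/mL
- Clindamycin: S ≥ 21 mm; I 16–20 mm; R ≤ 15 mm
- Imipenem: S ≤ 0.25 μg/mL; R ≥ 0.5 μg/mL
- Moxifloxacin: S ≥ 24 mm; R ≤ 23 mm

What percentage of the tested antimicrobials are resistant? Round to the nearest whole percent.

50%

Nafcillin 24 mm: ≤ 24 mm — Resistant
Nitrofurantoin: 32 μg/mL is ≥ 4 μg/mL — resistant
Erythromycin 0.5 μg/mL: ≤ 1 μg/mL → Susceptible
Chloramphenicol 11 mm: ≤ 11 mm → resistant
Cefuroxime: 23 mm is ≥ 20 mm — Susceptible
Oxacillin (32 mm) ≥ 29 mm → Susceptible
Linezolid (8 mm) ≤ 11 mm ⇒ R
Ciprofloxacin: 32 μg/mL is ≥ 8 μg/mL ⇒ Resistant
Clindamycin (17 mm) in 16–20 mm — I
Imipenem: 0.12 μg/mL is ≤ 0.25 μg/mL — S
Resistant: 5/10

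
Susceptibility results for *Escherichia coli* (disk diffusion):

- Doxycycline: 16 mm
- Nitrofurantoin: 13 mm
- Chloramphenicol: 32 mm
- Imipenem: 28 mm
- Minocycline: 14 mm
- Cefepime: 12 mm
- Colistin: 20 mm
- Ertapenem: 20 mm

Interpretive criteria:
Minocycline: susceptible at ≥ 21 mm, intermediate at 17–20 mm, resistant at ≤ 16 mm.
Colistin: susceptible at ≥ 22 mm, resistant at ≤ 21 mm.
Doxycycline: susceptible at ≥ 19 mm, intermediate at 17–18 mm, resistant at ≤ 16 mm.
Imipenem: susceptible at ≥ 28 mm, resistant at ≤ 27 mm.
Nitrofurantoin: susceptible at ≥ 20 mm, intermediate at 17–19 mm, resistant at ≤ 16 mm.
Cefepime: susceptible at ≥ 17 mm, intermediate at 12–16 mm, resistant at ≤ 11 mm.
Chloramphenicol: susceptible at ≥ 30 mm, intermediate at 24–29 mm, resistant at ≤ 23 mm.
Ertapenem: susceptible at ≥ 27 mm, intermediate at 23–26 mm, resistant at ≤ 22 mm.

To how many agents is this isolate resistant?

5

Doxycycline (16 mm) ≤ 16 mm ⇒ R
Nitrofurantoin: 13 mm is ≤ 16 mm ⇒ Resistant
Chloramphenicol 32 mm: ≥ 30 mm → Susceptible
Imipenem (28 mm) ≥ 28 mm ⇒ susceptible
Minocycline (14 mm) ≤ 16 mm ⇒ resistant
Cefepime (12 mm) in 12–16 mm → intermediate
Colistin: 20 mm is ≤ 21 mm — R
Ertapenem 20 mm: ≤ 22 mm → R
Resistant: 5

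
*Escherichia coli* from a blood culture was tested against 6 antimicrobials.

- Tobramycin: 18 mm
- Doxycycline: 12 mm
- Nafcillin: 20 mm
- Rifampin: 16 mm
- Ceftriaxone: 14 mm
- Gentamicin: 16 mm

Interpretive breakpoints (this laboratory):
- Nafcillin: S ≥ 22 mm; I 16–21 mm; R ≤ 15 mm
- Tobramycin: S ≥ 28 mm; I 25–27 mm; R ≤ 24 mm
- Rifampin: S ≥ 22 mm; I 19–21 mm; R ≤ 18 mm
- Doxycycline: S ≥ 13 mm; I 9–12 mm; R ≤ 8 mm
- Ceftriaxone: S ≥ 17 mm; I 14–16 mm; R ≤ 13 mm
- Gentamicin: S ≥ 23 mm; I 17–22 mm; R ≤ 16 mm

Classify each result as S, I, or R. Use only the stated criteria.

R, I, I, R, I, R

Tobramycin (18 mm) ≤ 24 mm — Resistant
Doxycycline (12 mm) in 9–12 mm — intermediate
Nafcillin (20 mm) in 16–21 mm → intermediate
Rifampin (16 mm) ≤ 18 mm ⇒ resistant
Ceftriaxone (14 mm) in 14–16 mm → intermediate
Gentamicin: 16 mm is ≤ 16 mm → Resistant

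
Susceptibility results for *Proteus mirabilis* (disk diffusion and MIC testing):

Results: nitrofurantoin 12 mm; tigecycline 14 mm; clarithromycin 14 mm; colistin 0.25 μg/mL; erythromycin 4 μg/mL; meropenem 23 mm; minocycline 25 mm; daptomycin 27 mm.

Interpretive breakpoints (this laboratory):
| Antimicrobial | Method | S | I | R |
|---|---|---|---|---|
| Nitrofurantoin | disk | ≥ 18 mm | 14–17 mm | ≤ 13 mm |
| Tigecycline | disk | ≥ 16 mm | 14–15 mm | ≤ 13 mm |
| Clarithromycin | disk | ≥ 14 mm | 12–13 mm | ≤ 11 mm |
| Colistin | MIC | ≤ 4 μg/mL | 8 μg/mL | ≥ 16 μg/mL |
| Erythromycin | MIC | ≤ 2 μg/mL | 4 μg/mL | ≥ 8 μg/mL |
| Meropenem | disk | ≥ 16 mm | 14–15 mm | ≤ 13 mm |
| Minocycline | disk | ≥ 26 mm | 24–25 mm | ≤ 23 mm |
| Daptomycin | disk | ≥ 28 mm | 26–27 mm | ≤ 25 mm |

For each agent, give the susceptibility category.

Nitrofurantoin 12 mm: ≤ 13 mm → Resistant
Tigecycline: 14 mm is in 14–15 mm → intermediate
Clarithromycin (14 mm) ≥ 14 mm → susceptible
Colistin: 0.25 μg/mL is ≤ 4 μg/mL — Susceptible
Erythromycin: 4 μg/mL is = 4 μg/mL → intermediate
Meropenem: 23 mm is ≥ 16 mm — Susceptible
Minocycline: 25 mm is in 24–25 mm — intermediate
Daptomycin 27 mm: in 26–27 mm — I

R, I, S, S, I, S, I, I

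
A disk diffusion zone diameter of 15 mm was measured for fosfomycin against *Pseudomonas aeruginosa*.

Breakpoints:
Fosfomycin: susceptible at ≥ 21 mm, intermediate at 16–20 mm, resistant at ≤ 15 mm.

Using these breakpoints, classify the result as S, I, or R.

R

Fosfomycin (15 mm) ≤ 15 mm → resistant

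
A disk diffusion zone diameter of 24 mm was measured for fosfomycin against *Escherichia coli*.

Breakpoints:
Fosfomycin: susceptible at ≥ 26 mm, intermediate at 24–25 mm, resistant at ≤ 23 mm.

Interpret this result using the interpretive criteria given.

Intermediate

Fosfomycin 24 mm: in 24–25 mm — intermediate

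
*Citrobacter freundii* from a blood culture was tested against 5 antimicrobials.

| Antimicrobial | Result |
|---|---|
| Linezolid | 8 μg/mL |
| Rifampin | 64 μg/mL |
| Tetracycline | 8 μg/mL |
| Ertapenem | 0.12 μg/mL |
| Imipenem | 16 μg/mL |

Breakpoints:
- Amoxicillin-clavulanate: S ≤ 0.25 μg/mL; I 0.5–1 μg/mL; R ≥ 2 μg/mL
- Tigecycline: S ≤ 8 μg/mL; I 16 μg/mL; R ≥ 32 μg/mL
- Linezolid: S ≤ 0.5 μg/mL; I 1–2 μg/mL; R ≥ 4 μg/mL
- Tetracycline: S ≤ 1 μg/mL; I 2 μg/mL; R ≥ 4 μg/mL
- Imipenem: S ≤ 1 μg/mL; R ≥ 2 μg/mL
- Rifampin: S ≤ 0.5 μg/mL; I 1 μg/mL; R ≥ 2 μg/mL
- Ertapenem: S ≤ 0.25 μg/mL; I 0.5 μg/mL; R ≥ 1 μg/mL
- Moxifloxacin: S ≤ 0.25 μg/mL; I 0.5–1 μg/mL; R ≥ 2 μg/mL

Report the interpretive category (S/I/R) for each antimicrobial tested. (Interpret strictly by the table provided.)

R, R, R, S, R

Linezolid 8 μg/mL: ≥ 4 μg/mL — Resistant
Rifampin (64 μg/mL) ≥ 2 μg/mL — Resistant
Tetracycline (8 μg/mL) ≥ 4 μg/mL → R
Ertapenem: 0.12 μg/mL is ≤ 0.25 μg/mL ⇒ S
Imipenem (16 μg/mL) ≥ 2 μg/mL → Resistant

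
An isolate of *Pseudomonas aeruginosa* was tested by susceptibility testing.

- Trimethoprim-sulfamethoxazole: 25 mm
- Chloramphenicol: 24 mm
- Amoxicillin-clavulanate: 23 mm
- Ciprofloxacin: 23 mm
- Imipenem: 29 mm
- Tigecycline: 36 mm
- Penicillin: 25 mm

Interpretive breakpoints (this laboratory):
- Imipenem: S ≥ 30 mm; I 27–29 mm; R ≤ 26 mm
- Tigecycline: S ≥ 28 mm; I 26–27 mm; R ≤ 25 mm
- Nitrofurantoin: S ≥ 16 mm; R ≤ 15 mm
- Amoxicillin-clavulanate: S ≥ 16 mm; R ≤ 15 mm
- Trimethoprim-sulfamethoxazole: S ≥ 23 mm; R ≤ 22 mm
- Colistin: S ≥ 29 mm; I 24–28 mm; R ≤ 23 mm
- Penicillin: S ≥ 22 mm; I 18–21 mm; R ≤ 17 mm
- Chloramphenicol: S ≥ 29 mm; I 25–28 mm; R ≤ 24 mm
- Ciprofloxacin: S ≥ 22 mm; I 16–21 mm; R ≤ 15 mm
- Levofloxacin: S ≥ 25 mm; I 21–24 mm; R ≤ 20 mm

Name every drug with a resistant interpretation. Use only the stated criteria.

chloramphenicol

Trimethoprim-sulfamethoxazole 25 mm: ≥ 23 mm — Susceptible
Chloramphenicol: 24 mm is ≤ 24 mm → R
Amoxicillin-clavulanate 23 mm: ≥ 16 mm ⇒ S
Ciprofloxacin (23 mm) ≥ 22 mm → susceptible
Imipenem (29 mm) in 27–29 mm ⇒ Intermediate
Tigecycline (36 mm) ≥ 28 mm — S
Penicillin: 25 mm is ≥ 22 mm → susceptible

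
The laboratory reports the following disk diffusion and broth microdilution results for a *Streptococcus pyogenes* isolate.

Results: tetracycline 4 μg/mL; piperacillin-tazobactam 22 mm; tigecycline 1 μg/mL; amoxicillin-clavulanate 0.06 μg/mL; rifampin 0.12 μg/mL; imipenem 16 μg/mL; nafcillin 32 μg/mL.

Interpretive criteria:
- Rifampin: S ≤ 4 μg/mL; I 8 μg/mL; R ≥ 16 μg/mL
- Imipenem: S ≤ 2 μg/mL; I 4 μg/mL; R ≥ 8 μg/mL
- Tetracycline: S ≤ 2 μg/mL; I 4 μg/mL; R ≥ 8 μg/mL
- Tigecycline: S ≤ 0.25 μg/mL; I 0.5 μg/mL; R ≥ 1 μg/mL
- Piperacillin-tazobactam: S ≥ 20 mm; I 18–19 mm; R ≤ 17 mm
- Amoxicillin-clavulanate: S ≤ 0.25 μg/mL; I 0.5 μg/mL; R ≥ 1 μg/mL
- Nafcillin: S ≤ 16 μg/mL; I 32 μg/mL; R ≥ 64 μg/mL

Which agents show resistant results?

Tetracycline 4 μg/mL: = 4 μg/mL → I
Piperacillin-tazobactam: 22 mm is ≥ 20 mm ⇒ Susceptible
Tigecycline: 1 μg/mL is ≥ 1 μg/mL → R
Amoxicillin-clavulanate 0.06 μg/mL: ≤ 0.25 μg/mL ⇒ susceptible
Rifampin (0.12 μg/mL) ≤ 4 μg/mL ⇒ susceptible
Imipenem 16 μg/mL: ≥ 8 μg/mL → Resistant
Nafcillin (32 μg/mL) = 32 μg/mL → intermediate

tigecycline, imipenem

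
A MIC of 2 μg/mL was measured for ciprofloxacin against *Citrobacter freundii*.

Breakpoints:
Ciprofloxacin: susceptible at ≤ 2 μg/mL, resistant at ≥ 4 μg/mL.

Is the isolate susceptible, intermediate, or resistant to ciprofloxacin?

Ciprofloxacin (2 μg/mL) ≤ 2 μg/mL — S

S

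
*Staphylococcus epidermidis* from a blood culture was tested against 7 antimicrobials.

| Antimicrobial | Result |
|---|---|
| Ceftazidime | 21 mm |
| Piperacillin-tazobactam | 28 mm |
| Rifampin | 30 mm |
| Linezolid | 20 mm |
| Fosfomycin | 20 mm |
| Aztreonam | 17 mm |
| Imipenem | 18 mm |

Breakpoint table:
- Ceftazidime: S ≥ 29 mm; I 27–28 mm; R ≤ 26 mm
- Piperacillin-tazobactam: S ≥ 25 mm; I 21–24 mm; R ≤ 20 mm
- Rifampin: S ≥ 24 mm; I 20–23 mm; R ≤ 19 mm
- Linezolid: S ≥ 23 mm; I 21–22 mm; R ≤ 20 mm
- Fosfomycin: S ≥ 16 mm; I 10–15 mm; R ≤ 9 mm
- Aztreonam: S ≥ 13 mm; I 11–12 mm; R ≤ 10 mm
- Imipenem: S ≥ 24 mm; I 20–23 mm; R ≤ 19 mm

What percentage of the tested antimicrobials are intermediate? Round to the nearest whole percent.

0%

Ceftazidime (21 mm) ≤ 26 mm → R
Piperacillin-tazobactam 28 mm: ≥ 25 mm — susceptible
Rifampin 30 mm: ≥ 24 mm → Susceptible
Linezolid: 20 mm is ≤ 20 mm → R
Fosfomycin (20 mm) ≥ 16 mm — S
Aztreonam (17 mm) ≥ 13 mm — susceptible
Imipenem (18 mm) ≤ 19 mm → Resistant
Intermediate: 0/7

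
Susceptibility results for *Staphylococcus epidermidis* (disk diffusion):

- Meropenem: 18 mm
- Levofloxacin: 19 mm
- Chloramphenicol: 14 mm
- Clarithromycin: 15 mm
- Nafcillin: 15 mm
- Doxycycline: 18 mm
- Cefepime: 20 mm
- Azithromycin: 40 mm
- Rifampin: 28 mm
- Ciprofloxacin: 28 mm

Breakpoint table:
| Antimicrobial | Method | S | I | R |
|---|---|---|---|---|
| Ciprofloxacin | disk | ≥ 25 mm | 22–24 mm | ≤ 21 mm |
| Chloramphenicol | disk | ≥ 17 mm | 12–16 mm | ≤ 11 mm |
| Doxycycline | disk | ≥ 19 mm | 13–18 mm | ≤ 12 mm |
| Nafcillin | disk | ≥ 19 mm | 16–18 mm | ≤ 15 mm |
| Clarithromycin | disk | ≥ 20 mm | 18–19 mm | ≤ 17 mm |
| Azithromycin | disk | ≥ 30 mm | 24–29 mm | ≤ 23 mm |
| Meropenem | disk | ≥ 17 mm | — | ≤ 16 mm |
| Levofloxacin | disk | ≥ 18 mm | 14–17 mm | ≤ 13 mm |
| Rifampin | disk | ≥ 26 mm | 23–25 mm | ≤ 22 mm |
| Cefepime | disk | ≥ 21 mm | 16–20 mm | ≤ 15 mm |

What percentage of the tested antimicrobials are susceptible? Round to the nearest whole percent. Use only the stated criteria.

50%

Meropenem: 18 mm is ≥ 17 mm ⇒ Susceptible
Levofloxacin: 19 mm is ≥ 18 mm → S
Chloramphenicol 14 mm: in 12–16 mm — Intermediate
Clarithromycin (15 mm) ≤ 17 mm — Resistant
Nafcillin: 15 mm is ≤ 15 mm → Resistant
Doxycycline (18 mm) in 13–18 mm → I
Cefepime 20 mm: in 16–20 mm ⇒ Intermediate
Azithromycin (40 mm) ≥ 30 mm ⇒ susceptible
Rifampin 28 mm: ≥ 26 mm ⇒ susceptible
Ciprofloxacin: 28 mm is ≥ 25 mm — susceptible
Susceptible: 5/10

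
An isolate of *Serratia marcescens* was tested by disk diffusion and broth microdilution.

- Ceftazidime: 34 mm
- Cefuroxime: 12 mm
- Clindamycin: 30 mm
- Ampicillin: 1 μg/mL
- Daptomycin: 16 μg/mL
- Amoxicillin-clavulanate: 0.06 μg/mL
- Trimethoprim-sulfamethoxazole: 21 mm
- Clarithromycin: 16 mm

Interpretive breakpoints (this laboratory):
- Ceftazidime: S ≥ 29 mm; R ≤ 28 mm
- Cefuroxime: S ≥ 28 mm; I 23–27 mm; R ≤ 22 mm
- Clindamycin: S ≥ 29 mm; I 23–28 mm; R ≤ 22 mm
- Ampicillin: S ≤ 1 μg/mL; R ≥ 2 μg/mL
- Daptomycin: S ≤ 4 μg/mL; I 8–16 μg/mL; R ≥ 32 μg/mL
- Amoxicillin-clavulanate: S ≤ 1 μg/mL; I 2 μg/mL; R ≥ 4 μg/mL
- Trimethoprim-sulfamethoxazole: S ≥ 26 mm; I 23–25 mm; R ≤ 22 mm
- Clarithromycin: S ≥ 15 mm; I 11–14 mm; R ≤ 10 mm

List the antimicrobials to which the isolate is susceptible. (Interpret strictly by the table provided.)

ceftazidime, clindamycin, ampicillin, amoxicillin-clavulanate, clarithromycin

Ceftazidime 34 mm: ≥ 29 mm ⇒ Susceptible
Cefuroxime (12 mm) ≤ 22 mm → R
Clindamycin: 30 mm is ≥ 29 mm ⇒ susceptible
Ampicillin: 1 μg/mL is ≤ 1 μg/mL ⇒ Susceptible
Daptomycin 16 μg/mL: in 8–16 μg/mL → intermediate
Amoxicillin-clavulanate 0.06 μg/mL: ≤ 1 μg/mL — S
Trimethoprim-sulfamethoxazole: 21 mm is ≤ 22 mm ⇒ Resistant
Clarithromycin 16 mm: ≥ 15 mm → susceptible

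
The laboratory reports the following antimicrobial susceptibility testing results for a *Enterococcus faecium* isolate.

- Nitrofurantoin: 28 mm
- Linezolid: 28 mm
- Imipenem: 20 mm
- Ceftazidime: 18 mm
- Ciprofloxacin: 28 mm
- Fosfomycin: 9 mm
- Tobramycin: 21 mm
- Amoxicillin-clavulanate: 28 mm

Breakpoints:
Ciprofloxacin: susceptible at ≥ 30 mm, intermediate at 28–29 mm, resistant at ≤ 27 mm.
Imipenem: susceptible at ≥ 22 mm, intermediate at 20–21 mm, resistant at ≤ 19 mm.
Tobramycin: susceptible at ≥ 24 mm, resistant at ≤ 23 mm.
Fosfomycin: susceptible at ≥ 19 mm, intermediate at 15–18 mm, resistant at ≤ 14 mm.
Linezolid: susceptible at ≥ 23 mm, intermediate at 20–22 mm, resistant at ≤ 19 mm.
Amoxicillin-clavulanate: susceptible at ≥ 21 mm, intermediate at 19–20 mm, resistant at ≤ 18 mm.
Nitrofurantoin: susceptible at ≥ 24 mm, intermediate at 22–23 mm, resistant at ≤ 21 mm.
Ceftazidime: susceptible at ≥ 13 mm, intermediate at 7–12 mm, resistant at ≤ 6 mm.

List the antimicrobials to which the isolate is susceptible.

Nitrofurantoin (28 mm) ≥ 24 mm — Susceptible
Linezolid (28 mm) ≥ 23 mm — susceptible
Imipenem 20 mm: in 20–21 mm ⇒ Intermediate
Ceftazidime: 18 mm is ≥ 13 mm ⇒ Susceptible
Ciprofloxacin 28 mm: in 28–29 mm — Intermediate
Fosfomycin 9 mm: ≤ 14 mm ⇒ Resistant
Tobramycin (21 mm) ≤ 23 mm — Resistant
Amoxicillin-clavulanate (28 mm) ≥ 21 mm — Susceptible

nitrofurantoin, linezolid, ceftazidime, amoxicillin-clavulanate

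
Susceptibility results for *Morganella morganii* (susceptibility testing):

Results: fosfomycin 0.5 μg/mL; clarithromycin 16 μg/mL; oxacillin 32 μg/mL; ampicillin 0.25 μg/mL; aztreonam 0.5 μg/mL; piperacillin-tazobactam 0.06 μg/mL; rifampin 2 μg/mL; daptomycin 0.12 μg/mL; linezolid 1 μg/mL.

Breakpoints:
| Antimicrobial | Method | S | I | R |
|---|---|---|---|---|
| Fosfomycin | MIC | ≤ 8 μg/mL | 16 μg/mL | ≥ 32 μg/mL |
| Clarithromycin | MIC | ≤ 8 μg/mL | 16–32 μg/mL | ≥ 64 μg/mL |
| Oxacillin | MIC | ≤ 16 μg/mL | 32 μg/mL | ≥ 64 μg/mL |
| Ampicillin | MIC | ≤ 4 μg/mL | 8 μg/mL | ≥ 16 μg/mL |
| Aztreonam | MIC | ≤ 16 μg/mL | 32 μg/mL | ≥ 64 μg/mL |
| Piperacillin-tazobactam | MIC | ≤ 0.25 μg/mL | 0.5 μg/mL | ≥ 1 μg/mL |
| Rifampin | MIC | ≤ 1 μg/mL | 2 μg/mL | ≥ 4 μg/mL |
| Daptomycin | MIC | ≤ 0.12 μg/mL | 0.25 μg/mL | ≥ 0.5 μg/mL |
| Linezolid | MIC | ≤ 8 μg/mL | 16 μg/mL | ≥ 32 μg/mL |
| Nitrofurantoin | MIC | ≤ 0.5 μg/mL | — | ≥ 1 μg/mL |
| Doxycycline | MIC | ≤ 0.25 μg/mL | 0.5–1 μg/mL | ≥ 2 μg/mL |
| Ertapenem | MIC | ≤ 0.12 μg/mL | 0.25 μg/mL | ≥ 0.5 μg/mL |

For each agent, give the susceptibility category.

S, I, I, S, S, S, I, S, S

Fosfomycin: 0.5 μg/mL is ≤ 8 μg/mL ⇒ S
Clarithromycin (16 μg/mL) in 16–32 μg/mL → I
Oxacillin: 32 μg/mL is = 32 μg/mL — Intermediate
Ampicillin 0.25 μg/mL: ≤ 4 μg/mL → Susceptible
Aztreonam (0.5 μg/mL) ≤ 16 μg/mL → Susceptible
Piperacillin-tazobactam: 0.06 μg/mL is ≤ 0.25 μg/mL — susceptible
Rifampin 2 μg/mL: = 2 μg/mL → Intermediate
Daptomycin (0.12 μg/mL) ≤ 0.12 μg/mL → S
Linezolid: 1 μg/mL is ≤ 8 μg/mL — S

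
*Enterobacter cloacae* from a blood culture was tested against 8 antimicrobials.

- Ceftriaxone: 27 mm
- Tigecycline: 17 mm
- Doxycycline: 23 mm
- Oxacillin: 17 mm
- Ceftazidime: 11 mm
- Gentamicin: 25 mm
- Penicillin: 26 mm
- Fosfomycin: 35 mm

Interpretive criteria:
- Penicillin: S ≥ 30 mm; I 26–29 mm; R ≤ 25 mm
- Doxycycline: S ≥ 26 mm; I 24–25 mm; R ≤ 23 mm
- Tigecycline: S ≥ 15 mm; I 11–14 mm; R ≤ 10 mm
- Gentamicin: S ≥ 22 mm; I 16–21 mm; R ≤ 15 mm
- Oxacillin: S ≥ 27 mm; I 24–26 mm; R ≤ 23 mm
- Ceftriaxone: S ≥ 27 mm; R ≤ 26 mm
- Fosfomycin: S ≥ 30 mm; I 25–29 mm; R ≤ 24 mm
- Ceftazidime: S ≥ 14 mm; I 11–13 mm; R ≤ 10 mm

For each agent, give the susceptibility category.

Ceftriaxone 27 mm: ≥ 27 mm — susceptible
Tigecycline (17 mm) ≥ 15 mm → Susceptible
Doxycycline (23 mm) ≤ 23 mm ⇒ resistant
Oxacillin: 17 mm is ≤ 23 mm ⇒ resistant
Ceftazidime (11 mm) in 11–13 mm → intermediate
Gentamicin 25 mm: ≥ 22 mm → susceptible
Penicillin: 26 mm is in 26–29 mm → Intermediate
Fosfomycin (35 mm) ≥ 30 mm → Susceptible

S, S, R, R, I, S, I, S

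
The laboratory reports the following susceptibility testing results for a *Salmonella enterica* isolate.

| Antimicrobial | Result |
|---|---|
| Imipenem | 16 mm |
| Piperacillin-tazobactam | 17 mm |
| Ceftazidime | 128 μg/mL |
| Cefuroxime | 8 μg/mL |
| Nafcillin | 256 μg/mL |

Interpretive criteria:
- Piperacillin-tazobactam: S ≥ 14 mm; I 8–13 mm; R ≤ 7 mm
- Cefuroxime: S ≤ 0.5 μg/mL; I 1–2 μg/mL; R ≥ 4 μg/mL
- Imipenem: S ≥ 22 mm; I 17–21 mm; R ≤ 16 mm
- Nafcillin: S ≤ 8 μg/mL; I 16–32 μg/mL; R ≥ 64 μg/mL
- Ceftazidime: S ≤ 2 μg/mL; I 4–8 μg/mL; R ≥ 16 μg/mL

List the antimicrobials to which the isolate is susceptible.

Imipenem: 16 mm is ≤ 16 mm — Resistant
Piperacillin-tazobactam (17 mm) ≥ 14 mm ⇒ susceptible
Ceftazidime (128 μg/mL) ≥ 16 μg/mL — resistant
Cefuroxime (8 μg/mL) ≥ 4 μg/mL → R
Nafcillin 256 μg/mL: ≥ 64 μg/mL → resistant

piperacillin-tazobactam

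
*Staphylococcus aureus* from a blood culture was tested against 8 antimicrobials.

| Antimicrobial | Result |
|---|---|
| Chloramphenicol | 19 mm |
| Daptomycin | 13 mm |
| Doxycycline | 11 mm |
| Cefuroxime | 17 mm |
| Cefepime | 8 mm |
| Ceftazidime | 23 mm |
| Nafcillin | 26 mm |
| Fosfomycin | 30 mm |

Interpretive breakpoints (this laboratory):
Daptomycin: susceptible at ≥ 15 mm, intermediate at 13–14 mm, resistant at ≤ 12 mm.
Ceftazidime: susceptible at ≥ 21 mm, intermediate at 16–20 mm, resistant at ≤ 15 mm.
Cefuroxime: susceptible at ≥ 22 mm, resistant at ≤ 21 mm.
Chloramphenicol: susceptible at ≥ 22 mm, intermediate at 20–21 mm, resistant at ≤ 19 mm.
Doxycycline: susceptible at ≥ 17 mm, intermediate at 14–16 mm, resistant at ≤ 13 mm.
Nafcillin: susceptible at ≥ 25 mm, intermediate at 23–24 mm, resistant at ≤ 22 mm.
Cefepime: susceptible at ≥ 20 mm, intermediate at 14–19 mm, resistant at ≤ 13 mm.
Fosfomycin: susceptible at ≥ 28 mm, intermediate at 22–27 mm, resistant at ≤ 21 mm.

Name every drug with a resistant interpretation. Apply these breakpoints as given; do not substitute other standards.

chloramphenicol, doxycycline, cefuroxime, cefepime

Chloramphenicol (19 mm) ≤ 19 mm ⇒ Resistant
Daptomycin (13 mm) in 13–14 mm — Intermediate
Doxycycline: 11 mm is ≤ 13 mm — R
Cefuroxime (17 mm) ≤ 21 mm — Resistant
Cefepime 8 mm: ≤ 13 mm → Resistant
Ceftazidime (23 mm) ≥ 21 mm ⇒ susceptible
Nafcillin 26 mm: ≥ 25 mm ⇒ Susceptible
Fosfomycin: 30 mm is ≥ 28 mm → Susceptible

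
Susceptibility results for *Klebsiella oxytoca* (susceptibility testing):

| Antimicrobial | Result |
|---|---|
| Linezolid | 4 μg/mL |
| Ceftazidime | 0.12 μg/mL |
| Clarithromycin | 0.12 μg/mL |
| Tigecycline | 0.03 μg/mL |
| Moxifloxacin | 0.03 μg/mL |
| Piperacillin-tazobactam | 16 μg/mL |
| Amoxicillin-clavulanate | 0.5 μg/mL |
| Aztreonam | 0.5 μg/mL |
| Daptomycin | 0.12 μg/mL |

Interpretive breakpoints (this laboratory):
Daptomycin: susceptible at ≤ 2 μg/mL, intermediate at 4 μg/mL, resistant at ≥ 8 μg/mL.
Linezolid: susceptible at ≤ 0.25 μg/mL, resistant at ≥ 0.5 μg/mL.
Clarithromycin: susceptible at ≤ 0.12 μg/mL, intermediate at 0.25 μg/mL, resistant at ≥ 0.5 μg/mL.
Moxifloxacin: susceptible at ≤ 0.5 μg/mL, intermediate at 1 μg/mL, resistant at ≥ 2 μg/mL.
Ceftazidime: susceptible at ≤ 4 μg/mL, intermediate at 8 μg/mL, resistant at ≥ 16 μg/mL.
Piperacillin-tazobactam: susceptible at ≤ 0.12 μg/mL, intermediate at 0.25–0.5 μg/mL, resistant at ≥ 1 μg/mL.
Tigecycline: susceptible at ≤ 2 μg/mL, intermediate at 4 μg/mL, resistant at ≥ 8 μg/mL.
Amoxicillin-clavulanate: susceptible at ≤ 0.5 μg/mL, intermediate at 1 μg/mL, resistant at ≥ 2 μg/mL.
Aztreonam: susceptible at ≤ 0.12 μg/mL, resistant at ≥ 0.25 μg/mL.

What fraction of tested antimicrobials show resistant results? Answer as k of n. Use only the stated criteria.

Linezolid: 4 μg/mL is ≥ 0.5 μg/mL ⇒ Resistant
Ceftazidime 0.12 μg/mL: ≤ 4 μg/mL → S
Clarithromycin: 0.12 μg/mL is ≤ 0.12 μg/mL ⇒ susceptible
Tigecycline 0.03 μg/mL: ≤ 2 μg/mL — Susceptible
Moxifloxacin 0.03 μg/mL: ≤ 0.5 μg/mL → susceptible
Piperacillin-tazobactam (16 μg/mL) ≥ 1 μg/mL — Resistant
Amoxicillin-clavulanate: 0.5 μg/mL is ≤ 0.5 μg/mL — S
Aztreonam (0.5 μg/mL) ≥ 0.25 μg/mL ⇒ resistant
Daptomycin: 0.12 μg/mL is ≤ 2 μg/mL ⇒ Susceptible
Resistant: 3/9

3 of 9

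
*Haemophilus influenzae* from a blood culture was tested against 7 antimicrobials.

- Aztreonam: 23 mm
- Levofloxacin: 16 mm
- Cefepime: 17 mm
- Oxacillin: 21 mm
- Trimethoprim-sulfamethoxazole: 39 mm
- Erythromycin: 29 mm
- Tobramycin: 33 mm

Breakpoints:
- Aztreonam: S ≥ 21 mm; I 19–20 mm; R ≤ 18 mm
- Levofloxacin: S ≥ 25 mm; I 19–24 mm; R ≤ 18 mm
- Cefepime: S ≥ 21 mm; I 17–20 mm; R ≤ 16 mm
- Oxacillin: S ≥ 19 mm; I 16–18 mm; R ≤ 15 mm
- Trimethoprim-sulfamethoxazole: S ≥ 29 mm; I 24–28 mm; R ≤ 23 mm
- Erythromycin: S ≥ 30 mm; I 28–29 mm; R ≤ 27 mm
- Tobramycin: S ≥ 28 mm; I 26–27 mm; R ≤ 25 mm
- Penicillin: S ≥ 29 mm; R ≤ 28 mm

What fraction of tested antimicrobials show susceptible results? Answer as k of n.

4 of 7

Aztreonam (23 mm) ≥ 21 mm — S
Levofloxacin: 16 mm is ≤ 18 mm — resistant
Cefepime: 17 mm is in 17–20 mm → I
Oxacillin: 21 mm is ≥ 19 mm ⇒ S
Trimethoprim-sulfamethoxazole (39 mm) ≥ 29 mm — susceptible
Erythromycin: 29 mm is in 28–29 mm — I
Tobramycin: 33 mm is ≥ 28 mm — susceptible
Susceptible: 4/7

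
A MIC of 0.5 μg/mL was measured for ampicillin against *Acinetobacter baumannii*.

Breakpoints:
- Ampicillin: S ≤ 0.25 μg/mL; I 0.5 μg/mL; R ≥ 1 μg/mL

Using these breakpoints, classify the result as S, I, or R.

Ampicillin (0.5 μg/mL) = 0.5 μg/mL → intermediate

Intermediate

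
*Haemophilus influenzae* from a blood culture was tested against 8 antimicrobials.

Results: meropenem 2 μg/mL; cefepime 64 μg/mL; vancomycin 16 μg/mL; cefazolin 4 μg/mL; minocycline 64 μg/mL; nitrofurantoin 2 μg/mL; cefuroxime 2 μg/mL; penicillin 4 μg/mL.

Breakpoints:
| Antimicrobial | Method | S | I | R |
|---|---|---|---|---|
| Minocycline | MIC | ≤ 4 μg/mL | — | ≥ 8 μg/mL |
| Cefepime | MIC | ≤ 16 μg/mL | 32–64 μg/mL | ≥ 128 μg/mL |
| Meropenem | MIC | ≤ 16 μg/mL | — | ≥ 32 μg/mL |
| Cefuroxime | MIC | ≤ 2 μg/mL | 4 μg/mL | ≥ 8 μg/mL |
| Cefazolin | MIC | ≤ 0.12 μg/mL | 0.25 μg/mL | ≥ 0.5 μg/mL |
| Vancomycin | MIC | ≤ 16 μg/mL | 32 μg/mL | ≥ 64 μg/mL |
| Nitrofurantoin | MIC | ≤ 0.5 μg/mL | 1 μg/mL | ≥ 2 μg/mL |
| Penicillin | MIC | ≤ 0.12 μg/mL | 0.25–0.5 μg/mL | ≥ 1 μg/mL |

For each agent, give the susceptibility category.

Meropenem 2 μg/mL: ≤ 16 μg/mL ⇒ S
Cefepime (64 μg/mL) in 32–64 μg/mL — Intermediate
Vancomycin 16 μg/mL: ≤ 16 μg/mL — susceptible
Cefazolin (4 μg/mL) ≥ 0.5 μg/mL ⇒ R
Minocycline (64 μg/mL) ≥ 8 μg/mL ⇒ resistant
Nitrofurantoin 2 μg/mL: ≥ 2 μg/mL ⇒ Resistant
Cefuroxime: 2 μg/mL is ≤ 2 μg/mL ⇒ Susceptible
Penicillin (4 μg/mL) ≥ 1 μg/mL — resistant

S, I, S, R, R, R, S, R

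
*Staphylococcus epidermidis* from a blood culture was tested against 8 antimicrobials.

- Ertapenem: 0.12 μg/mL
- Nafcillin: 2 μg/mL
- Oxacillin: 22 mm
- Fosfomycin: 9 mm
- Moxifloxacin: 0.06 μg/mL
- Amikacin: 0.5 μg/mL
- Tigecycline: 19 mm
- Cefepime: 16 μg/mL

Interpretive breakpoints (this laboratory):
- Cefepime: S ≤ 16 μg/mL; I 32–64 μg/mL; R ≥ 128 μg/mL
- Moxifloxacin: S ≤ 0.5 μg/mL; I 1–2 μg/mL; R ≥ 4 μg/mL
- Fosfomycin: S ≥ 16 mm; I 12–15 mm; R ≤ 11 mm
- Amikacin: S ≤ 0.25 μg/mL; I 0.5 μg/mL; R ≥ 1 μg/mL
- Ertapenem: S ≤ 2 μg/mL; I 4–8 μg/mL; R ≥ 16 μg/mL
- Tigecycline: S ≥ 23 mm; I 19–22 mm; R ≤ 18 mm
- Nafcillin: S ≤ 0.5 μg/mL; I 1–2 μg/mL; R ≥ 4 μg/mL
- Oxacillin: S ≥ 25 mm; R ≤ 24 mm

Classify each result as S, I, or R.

Ertapenem: 0.12 μg/mL is ≤ 2 μg/mL — susceptible
Nafcillin (2 μg/mL) in 1–2 μg/mL ⇒ intermediate
Oxacillin 22 mm: ≤ 24 mm → R
Fosfomycin 9 mm: ≤ 11 mm ⇒ Resistant
Moxifloxacin (0.06 μg/mL) ≤ 0.5 μg/mL → susceptible
Amikacin 0.5 μg/mL: = 0.5 μg/mL ⇒ intermediate
Tigecycline 19 mm: in 19–22 mm → I
Cefepime 16 μg/mL: ≤ 16 μg/mL ⇒ susceptible

S, I, R, R, S, I, I, S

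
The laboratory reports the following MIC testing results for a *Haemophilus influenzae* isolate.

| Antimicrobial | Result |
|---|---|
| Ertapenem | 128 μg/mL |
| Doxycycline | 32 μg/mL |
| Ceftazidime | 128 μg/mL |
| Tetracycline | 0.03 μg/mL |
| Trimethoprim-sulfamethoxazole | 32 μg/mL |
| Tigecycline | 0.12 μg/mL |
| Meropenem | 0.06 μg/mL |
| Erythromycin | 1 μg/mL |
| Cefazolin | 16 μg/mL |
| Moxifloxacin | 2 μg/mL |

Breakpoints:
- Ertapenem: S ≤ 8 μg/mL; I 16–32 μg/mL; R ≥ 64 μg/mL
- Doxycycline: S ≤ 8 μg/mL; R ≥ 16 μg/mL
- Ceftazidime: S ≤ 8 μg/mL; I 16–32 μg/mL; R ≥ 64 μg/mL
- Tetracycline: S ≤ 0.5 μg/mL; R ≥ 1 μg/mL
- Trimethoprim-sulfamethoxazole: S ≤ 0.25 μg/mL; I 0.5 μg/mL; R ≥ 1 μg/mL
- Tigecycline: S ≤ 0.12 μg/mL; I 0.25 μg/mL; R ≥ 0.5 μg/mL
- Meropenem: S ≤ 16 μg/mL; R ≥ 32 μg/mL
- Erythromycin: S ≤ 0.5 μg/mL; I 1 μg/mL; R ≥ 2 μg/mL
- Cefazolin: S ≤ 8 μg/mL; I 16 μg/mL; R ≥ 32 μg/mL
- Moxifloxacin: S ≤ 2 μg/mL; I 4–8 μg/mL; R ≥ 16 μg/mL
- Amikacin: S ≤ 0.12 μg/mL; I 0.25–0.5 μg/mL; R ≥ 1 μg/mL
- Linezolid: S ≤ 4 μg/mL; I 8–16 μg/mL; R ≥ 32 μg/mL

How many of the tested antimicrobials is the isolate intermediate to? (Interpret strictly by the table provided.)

2

Ertapenem (128 μg/mL) ≥ 64 μg/mL — Resistant
Doxycycline (32 μg/mL) ≥ 16 μg/mL — resistant
Ceftazidime (128 μg/mL) ≥ 64 μg/mL ⇒ R
Tetracycline: 0.03 μg/mL is ≤ 0.5 μg/mL ⇒ S
Trimethoprim-sulfamethoxazole (32 μg/mL) ≥ 1 μg/mL → R
Tigecycline 0.12 μg/mL: ≤ 0.12 μg/mL — Susceptible
Meropenem 0.06 μg/mL: ≤ 16 μg/mL ⇒ Susceptible
Erythromycin: 1 μg/mL is = 1 μg/mL ⇒ intermediate
Cefazolin 16 μg/mL: = 16 μg/mL ⇒ I
Moxifloxacin 2 μg/mL: ≤ 2 μg/mL — Susceptible
Intermediate: 2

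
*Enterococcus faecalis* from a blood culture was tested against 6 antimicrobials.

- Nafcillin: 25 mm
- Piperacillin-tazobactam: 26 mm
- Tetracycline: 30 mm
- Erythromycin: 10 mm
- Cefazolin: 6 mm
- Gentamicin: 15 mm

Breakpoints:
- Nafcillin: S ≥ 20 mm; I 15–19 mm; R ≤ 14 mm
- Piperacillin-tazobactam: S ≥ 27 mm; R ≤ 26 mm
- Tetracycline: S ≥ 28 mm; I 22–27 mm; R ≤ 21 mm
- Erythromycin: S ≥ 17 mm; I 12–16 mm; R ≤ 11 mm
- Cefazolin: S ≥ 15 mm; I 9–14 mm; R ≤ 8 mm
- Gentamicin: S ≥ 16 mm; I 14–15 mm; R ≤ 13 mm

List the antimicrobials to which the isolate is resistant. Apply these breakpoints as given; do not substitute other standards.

Nafcillin: 25 mm is ≥ 20 mm → Susceptible
Piperacillin-tazobactam: 26 mm is ≤ 26 mm → resistant
Tetracycline: 30 mm is ≥ 28 mm → susceptible
Erythromycin 10 mm: ≤ 11 mm — R
Cefazolin (6 mm) ≤ 8 mm ⇒ Resistant
Gentamicin 15 mm: in 14–15 mm → Intermediate

piperacillin-tazobactam, erythromycin, cefazolin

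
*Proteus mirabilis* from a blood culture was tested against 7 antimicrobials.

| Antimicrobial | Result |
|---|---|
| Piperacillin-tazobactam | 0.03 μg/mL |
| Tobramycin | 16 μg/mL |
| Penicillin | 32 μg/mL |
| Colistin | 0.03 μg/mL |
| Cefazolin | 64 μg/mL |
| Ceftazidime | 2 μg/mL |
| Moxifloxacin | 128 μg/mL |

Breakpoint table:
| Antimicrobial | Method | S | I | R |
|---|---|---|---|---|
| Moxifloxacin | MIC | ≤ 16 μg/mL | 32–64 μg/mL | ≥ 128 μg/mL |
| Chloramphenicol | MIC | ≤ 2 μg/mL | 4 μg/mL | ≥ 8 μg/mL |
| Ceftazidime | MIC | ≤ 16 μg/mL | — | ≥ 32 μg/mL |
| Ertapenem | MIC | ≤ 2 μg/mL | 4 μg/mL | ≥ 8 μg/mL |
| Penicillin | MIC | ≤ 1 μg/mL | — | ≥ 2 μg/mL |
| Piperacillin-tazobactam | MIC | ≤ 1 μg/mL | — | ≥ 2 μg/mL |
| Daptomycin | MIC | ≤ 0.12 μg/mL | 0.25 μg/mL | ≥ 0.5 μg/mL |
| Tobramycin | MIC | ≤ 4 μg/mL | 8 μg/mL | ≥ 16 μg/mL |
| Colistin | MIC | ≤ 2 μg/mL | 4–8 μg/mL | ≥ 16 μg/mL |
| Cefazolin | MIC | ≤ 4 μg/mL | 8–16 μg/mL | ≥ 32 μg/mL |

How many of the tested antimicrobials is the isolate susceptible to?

3

Piperacillin-tazobactam 0.03 μg/mL: ≤ 1 μg/mL → susceptible
Tobramycin 16 μg/mL: ≥ 16 μg/mL → R
Penicillin: 32 μg/mL is ≥ 2 μg/mL → Resistant
Colistin: 0.03 μg/mL is ≤ 2 μg/mL → susceptible
Cefazolin 64 μg/mL: ≥ 32 μg/mL — Resistant
Ceftazidime 2 μg/mL: ≤ 16 μg/mL ⇒ susceptible
Moxifloxacin: 128 μg/mL is ≥ 128 μg/mL — resistant
Susceptible: 3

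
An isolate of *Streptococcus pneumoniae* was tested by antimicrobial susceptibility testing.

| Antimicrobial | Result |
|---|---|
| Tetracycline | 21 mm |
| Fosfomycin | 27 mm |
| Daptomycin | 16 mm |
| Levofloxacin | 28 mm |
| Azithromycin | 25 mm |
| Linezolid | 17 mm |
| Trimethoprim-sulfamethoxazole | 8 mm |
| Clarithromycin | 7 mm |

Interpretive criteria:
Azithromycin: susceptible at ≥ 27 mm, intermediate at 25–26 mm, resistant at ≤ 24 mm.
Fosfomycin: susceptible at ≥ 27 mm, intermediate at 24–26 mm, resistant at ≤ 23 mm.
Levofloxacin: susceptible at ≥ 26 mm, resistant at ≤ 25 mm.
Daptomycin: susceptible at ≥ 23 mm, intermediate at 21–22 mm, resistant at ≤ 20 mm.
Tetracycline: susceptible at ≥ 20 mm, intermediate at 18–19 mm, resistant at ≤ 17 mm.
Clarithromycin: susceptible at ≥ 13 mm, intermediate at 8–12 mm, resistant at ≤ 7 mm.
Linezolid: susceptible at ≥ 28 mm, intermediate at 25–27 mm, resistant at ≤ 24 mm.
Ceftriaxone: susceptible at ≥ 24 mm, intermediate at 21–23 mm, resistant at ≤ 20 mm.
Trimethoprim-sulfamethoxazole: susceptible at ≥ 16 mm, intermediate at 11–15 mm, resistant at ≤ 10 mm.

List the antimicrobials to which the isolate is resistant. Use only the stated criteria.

Tetracycline: 21 mm is ≥ 20 mm → S
Fosfomycin (27 mm) ≥ 27 mm → susceptible
Daptomycin 16 mm: ≤ 20 mm ⇒ R
Levofloxacin (28 mm) ≥ 26 mm → Susceptible
Azithromycin 25 mm: in 25–26 mm — Intermediate
Linezolid (17 mm) ≤ 24 mm — resistant
Trimethoprim-sulfamethoxazole 8 mm: ≤ 10 mm ⇒ resistant
Clarithromycin 7 mm: ≤ 7 mm → Resistant

daptomycin, linezolid, trimethoprim-sulfamethoxazole, clarithromycin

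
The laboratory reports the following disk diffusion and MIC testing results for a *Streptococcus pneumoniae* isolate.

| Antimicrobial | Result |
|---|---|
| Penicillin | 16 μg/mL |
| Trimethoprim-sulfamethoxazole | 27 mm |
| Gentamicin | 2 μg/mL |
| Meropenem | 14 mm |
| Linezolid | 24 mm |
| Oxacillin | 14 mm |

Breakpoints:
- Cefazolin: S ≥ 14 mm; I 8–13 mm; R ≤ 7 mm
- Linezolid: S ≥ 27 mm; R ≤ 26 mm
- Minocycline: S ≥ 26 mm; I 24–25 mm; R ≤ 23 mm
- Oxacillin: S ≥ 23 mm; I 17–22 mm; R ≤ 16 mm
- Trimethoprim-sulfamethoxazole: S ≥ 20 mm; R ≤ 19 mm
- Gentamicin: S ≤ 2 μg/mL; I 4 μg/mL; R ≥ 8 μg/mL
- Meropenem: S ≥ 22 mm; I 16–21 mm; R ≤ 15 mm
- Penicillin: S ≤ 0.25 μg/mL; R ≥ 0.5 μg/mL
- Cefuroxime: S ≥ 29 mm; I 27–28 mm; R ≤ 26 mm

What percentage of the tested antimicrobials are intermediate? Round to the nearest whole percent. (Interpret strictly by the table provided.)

Penicillin 16 μg/mL: ≥ 0.5 μg/mL ⇒ Resistant
Trimethoprim-sulfamethoxazole: 27 mm is ≥ 20 mm → susceptible
Gentamicin: 2 μg/mL is ≤ 2 μg/mL ⇒ S
Meropenem: 14 mm is ≤ 15 mm → R
Linezolid (24 mm) ≤ 26 mm → resistant
Oxacillin: 14 mm is ≤ 16 mm → Resistant
Intermediate: 0/6

0%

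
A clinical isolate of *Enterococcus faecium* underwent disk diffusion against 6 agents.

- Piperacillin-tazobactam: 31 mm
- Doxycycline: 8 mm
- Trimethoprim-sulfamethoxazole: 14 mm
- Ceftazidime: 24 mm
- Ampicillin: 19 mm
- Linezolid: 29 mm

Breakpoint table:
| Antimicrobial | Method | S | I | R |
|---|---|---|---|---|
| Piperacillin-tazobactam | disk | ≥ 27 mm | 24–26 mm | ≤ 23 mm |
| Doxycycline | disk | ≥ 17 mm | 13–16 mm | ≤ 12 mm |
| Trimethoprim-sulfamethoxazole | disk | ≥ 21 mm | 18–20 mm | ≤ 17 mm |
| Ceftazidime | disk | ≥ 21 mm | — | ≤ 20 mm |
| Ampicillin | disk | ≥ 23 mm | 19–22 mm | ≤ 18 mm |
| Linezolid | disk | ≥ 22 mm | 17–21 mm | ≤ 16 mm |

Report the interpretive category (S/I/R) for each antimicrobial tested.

S, R, R, S, I, S

Piperacillin-tazobactam 31 mm: ≥ 27 mm → susceptible
Doxycycline: 8 mm is ≤ 12 mm → Resistant
Trimethoprim-sulfamethoxazole: 14 mm is ≤ 17 mm — Resistant
Ceftazidime: 24 mm is ≥ 21 mm — S
Ampicillin: 19 mm is in 19–22 mm ⇒ Intermediate
Linezolid 29 mm: ≥ 22 mm ⇒ Susceptible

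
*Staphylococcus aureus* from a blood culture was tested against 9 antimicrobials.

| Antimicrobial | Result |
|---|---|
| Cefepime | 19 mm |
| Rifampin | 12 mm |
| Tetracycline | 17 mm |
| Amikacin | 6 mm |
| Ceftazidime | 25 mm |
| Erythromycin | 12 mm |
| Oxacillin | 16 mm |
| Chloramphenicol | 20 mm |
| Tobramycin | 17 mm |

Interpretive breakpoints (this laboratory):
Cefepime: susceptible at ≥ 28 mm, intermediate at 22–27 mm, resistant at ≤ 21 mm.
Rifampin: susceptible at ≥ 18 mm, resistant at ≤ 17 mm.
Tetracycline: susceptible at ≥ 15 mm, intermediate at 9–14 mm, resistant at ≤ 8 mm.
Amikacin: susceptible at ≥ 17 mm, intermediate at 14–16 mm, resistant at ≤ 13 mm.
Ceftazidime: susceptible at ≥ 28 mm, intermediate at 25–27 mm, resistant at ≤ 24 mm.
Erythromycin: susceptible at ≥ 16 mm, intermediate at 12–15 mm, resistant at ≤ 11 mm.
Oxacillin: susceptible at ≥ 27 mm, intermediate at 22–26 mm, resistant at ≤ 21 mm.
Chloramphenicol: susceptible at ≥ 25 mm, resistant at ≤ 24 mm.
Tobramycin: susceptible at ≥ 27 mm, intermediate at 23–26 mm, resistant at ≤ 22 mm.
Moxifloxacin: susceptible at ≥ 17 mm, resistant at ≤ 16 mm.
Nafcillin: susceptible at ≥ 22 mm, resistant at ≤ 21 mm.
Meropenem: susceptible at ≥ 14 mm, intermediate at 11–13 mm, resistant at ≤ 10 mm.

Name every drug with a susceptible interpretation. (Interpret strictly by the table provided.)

tetracycline

Cefepime (19 mm) ≤ 21 mm — R
Rifampin: 12 mm is ≤ 17 mm → R
Tetracycline (17 mm) ≥ 15 mm ⇒ S
Amikacin: 6 mm is ≤ 13 mm — resistant
Ceftazidime: 25 mm is in 25–27 mm ⇒ I
Erythromycin: 12 mm is in 12–15 mm → intermediate
Oxacillin: 16 mm is ≤ 21 mm → Resistant
Chloramphenicol 20 mm: ≤ 24 mm — resistant
Tobramycin: 17 mm is ≤ 22 mm → Resistant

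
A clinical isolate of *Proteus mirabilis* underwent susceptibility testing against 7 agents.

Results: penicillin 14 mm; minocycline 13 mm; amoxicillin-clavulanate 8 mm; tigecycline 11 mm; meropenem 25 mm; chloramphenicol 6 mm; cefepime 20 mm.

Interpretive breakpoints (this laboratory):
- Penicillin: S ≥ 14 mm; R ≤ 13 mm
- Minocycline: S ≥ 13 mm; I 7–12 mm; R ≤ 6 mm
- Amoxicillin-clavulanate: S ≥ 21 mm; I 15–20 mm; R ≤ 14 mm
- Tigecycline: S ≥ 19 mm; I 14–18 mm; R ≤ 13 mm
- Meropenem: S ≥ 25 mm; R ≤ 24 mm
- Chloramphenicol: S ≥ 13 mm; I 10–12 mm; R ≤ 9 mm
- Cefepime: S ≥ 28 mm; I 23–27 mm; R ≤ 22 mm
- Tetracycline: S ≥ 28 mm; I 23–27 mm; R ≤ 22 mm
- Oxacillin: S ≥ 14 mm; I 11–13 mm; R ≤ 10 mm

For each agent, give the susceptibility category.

S, S, R, R, S, R, R

Penicillin (14 mm) ≥ 14 mm ⇒ susceptible
Minocycline (13 mm) ≥ 13 mm — susceptible
Amoxicillin-clavulanate 8 mm: ≤ 14 mm ⇒ resistant
Tigecycline (11 mm) ≤ 13 mm → R
Meropenem: 25 mm is ≥ 25 mm → Susceptible
Chloramphenicol: 6 mm is ≤ 9 mm → R
Cefepime: 20 mm is ≤ 22 mm ⇒ Resistant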